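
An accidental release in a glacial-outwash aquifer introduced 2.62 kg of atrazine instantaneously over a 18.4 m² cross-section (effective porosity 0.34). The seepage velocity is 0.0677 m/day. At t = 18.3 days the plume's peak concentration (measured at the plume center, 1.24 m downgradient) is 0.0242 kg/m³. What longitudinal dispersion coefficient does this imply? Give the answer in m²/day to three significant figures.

At the plume center C_max = M/(n_e·A·√(4πDt)), so D = M²/(4πt·(n_e·A·C_max)²).
n_e·A·C_max = 0.34 × 18.4 × 0.0242 = 0.1514 kg/m.
D = 2.62²/(4π × 18.3 × 0.1514²) = 1.30 m²/day.

1.30 m²/day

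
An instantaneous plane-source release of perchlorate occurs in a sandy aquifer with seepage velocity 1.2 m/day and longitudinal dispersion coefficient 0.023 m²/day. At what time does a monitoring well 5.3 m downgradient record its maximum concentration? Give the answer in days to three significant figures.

For the 1D instantaneous-source solution, setting ∂C/∂t = 0 at fixed x gives v²t² + 2Dt − x² = 0, so t = (√(D² + v²x²) − D)/v².
√(D² + v²x²) = √(0.023² + 1.2² × 5.3²) = 6.360; v² = 1.44.
t = (6.360 − 0.023)/1.44 = 4.40 days (vs. the pure-advection estimate x/v = 4.42 d).

4.40 days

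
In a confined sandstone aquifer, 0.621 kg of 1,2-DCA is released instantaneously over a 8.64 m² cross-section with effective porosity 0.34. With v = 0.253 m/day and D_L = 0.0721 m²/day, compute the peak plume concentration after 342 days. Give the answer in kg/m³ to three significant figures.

The peak of an instantaneous 1D plume sits at x = vt; there the Gaussian factor is 1 and C_max = M/(n_e·A·√(4πDt)), where n_e·A is the pore area the mass is dissolved in.
√(4πDt) = √(4π × 0.0721 × 342) = 17.60 m, so C_max = 0.621/(0.34 × 8.64 × 17.60) = 0.0120 kg/m³.

0.0120 kg/m³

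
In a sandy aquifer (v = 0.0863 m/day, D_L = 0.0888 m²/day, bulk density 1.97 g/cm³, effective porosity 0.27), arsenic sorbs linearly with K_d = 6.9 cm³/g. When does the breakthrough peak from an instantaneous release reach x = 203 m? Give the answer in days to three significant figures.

120000 days

Retardation factor R = 1 + ρ_b·K_d/n = 1 + 1.97 × 6.9/0.27 = 51.34.
Sorption retards both mechanisms: v_R = v/R = 0.001681 m/day, D_R = D/R = 0.001730 m²/day.
Peak time from v_R²t² + 2D_R t − x² = 0: t = (√(D_R² + v_R²x²) − D_R)/v_R².
√(D_R² + v_R²x²) = √(0.001730² + 0.001681² × 203²) = 0.3412; v_R² = 2.826e-06.
t = (0.3412 − 0.001730)/2.826e-06 = 120000 days.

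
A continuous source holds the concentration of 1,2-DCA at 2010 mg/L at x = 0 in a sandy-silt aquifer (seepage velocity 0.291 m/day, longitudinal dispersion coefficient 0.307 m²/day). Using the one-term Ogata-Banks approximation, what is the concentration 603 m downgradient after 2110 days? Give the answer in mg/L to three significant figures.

For a continuous step input, C/C₀ ≈ ½·erfc((x−vt)/(2√(Dt))).
vt = 0.291 × 2110 = 614.01 m and 2√(Dt) = 2√(0.307 × 2110) = 50.90 m.
Argument (x−vt)/(2√(Dt)) = (603 − 614.01)/50.90 = -0.2163; ½·erfc(-0.2163) = 0.6202.
C = 2010 × 0.6202 = 1250 mg/L.

1250 mg/L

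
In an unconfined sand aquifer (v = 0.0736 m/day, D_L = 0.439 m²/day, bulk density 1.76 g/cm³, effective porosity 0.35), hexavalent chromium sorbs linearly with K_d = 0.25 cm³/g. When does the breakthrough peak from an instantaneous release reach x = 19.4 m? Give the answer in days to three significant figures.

Retardation factor R = 1 + ρ_b·K_d/n = 1 + 1.76 × 0.25/0.35 = 2.257.
Sorption retards both mechanisms: v_R = v/R = 0.03261 m/day, D_R = D/R = 0.1945 m²/day.
Peak time from v_R²t² + 2D_R t − x² = 0: t = (√(D_R² + v_R²x²) − D_R)/v_R².
√(D_R² + v_R²x²) = √(0.1945² + 0.03261² × 19.4²) = 0.6619; v_R² = 0.001063.
t = (0.6619 − 0.1945)/0.001063 = 440 days.

440 days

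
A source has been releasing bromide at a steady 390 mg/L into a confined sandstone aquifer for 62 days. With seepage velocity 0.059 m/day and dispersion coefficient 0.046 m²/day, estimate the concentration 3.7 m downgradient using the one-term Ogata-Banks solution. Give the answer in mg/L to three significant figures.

For a continuous step input, C/C₀ ≈ ½·erfc((x−vt)/(2√(Dt))).
vt = 0.059 × 62 = 3.658 m and 2√(Dt) = 2√(0.046 × 62) = 3.378 m.
Argument (x−vt)/(2√(Dt)) = (3.7 − 3.658)/3.378 = 0.01243; ½·erfc(0.01243) = 0.4930.
C = 390 × 0.4930 = 192 mg/L.

192 mg/L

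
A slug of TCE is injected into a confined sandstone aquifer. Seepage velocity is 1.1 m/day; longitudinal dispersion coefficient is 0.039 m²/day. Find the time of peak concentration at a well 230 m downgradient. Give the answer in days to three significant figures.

For the 1D instantaneous-source solution, setting ∂C/∂t = 0 at fixed x gives v²t² + 2Dt − x² = 0, so t = (√(D² + v²x²) − D)/v².
√(D² + v²x²) = √(0.039² + 1.1² × 230²) = 253.0; v² = 1.21.
t = (253.0 − 0.039)/1.21 = 209 days (vs. the pure-advection estimate x/v = 209 d).

209 days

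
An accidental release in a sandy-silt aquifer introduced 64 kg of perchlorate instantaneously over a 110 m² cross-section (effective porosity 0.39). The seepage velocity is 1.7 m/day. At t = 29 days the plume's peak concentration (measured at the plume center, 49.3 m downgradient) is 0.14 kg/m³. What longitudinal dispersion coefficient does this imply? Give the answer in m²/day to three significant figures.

0.312 m²/day

At the plume center C_max = M/(n_e·A·√(4πDt)), so D = M²/(4πt·(n_e·A·C_max)²).
n_e·A·C_max = 0.39 × 110 × 0.14 = 6.006 kg/m.
D = 64²/(4π × 29 × 6.006²) = 0.312 m²/day.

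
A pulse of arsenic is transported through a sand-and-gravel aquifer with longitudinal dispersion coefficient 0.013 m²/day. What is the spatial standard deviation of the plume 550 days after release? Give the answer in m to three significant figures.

Dispersive spreading gives a Gaussian with σ² = 2Dt; advection only shifts the center.
σ = √(2 × 0.013 × 550) = 3.78 m.

3.78 m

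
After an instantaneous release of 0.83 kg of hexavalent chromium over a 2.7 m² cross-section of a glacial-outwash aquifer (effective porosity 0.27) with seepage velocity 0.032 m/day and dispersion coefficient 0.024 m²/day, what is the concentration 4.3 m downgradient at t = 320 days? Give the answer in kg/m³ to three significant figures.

For an instantaneous plane source, C(x,t) = M/(n_e·A·√(4πDt)) · exp(−(x−vt)²/(4Dt)), with n_e·A the pore (flow) area.
Plume center vt = 0.032 × 320 = 10.24 m, so the well at 4.3 m is 5.94 m upgradient of the peak.
√(4πDt) = 9.824 m, giving peak height M/(n_e·A·√(4πDt)) = 0.83/(0.27 × 2.7 × 9.824) = 0.1159 kg/m³.
(x−vt)²/(4Dt) = (-5.94)²/(4 × 0.024 × 320) = 1.149; exp(−1.149) = 0.3170.
C = 0.1159 × 0.3170 = 0.0367 kg/m³.

0.0367 kg/m³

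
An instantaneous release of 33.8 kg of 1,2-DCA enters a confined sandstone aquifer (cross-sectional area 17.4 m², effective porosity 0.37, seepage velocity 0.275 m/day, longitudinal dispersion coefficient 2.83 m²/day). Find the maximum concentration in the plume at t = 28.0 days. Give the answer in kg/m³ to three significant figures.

The peak of an instantaneous 1D plume sits at x = vt; there the Gaussian factor is 1 and C_max = M/(n_e·A·√(4πDt)), where n_e·A is the pore area the mass is dissolved in.
√(4πDt) = √(4π × 2.83 × 28.0) = 31.56 m, so C_max = 33.8/(0.37 × 17.4 × 31.56) = 0.166 kg/m³.

0.166 kg/m³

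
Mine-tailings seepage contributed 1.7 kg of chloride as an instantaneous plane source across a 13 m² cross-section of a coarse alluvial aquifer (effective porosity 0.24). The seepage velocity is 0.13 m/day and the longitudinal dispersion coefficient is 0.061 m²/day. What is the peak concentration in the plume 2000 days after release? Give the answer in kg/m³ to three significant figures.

The peak of an instantaneous 1D plume sits at x = vt; there the Gaussian factor is 1 and C_max = M/(n_e·A·√(4πDt)), where n_e·A is the pore area the mass is dissolved in.
√(4πDt) = √(4π × 0.061 × 2000) = 39.15 m, so C_max = 1.7/(0.24 × 13 × 39.15) = 0.0139 kg/m³.

0.0139 kg/m³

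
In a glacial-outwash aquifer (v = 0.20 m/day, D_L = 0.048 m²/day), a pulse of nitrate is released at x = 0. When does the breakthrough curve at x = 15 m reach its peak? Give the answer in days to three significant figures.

73.8 days

For the 1D instantaneous-source solution, setting ∂C/∂t = 0 at fixed x gives v²t² + 2Dt − x² = 0, so t = (√(D² + v²x²) − D)/v².
√(D² + v²x²) = √(0.048² + 0.20² × 15²) = 3.000; v² = 0.04.
t = (3.000 − 0.048)/0.04 = 73.8 days (vs. the pure-advection estimate x/v = 75.0 d).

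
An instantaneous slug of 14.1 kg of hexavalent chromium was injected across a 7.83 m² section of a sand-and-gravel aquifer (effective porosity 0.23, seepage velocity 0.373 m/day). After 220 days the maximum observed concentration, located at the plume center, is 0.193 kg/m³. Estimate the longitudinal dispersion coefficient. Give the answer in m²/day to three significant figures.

0.595 m²/day

At the plume center C_max = M/(n_e·A·√(4πDt)), so D = M²/(4πt·(n_e·A·C_max)²).
n_e·A·C_max = 0.23 × 7.83 × 0.193 = 0.3476 kg/m.
D = 14.1²/(4π × 220 × 0.3476²) = 0.595 m²/day.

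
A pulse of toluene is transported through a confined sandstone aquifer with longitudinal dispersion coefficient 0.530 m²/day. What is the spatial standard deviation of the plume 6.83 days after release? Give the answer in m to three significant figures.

Dispersive spreading gives a Gaussian with σ² = 2Dt; advection only shifts the center.
σ = √(2 × 0.530 × 6.83) = 2.69 m.

2.69 m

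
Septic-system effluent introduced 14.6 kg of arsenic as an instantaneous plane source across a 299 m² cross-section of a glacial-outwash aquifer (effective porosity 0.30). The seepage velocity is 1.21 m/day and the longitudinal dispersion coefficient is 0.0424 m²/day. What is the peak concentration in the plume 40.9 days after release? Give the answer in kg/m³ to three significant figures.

The peak of an instantaneous 1D plume sits at x = vt; there the Gaussian factor is 1 and C_max = M/(n_e·A·√(4πDt)), where n_e·A is the pore area the mass is dissolved in.
√(4πDt) = √(4π × 0.0424 × 40.9) = 4.668 m, so C_max = 14.6/(0.30 × 299 × 4.668) = 0.0349 kg/m³.

0.0349 kg/m³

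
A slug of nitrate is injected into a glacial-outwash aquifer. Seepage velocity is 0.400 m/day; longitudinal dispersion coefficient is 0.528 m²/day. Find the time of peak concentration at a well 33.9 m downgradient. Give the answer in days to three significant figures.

For the 1D instantaneous-source solution, setting ∂C/∂t = 0 at fixed x gives v²t² + 2Dt − x² = 0, so t = (√(D² + v²x²) − D)/v².
√(D² + v²x²) = √(0.528² + 0.400² × 33.9²) = 13.57; v² = 0.16.
t = (13.57 − 0.528)/0.16 = 81.5 days (vs. the pure-advection estimate x/v = 84.7 d).

81.5 days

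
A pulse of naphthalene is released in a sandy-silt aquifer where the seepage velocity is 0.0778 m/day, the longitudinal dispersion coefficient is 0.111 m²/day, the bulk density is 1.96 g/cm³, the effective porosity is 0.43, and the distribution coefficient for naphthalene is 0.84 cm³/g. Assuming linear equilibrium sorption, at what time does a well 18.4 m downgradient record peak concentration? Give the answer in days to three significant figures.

1060 days

Retardation factor R = 1 + ρ_b·K_d/n = 1 + 1.96 × 0.84/0.43 = 4.829.
Sorption retards both mechanisms: v_R = v/R = 0.01611 m/day, D_R = D/R = 0.02299 m²/day.
Peak time from v_R²t² + 2D_R t − x² = 0: t = (√(D_R² + v_R²x²) − D_R)/v_R².
√(D_R² + v_R²x²) = √(0.02299² + 0.01611² × 18.4²) = 0.2973; v_R² = 0.0002595.
t = (0.2973 − 0.02299)/0.0002595 = 1060 days.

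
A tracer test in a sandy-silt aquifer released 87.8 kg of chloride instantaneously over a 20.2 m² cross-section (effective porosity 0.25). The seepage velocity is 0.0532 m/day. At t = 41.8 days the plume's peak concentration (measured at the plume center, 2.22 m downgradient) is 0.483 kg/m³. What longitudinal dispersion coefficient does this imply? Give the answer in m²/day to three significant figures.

2.47 m²/day

At the plume center C_max = M/(n_e·A·√(4πDt)), so D = M²/(4πt·(n_e·A·C_max)²).
n_e·A·C_max = 0.25 × 20.2 × 0.483 = 2.439 kg/m.
D = 87.8²/(4π × 41.8 × 2.439²) = 2.47 m²/day.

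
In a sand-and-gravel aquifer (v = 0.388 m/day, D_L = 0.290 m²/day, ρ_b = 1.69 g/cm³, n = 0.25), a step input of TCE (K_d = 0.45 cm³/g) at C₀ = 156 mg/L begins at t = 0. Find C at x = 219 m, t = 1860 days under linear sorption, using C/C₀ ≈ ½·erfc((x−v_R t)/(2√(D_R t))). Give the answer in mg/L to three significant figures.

1.04 mg/L

Retardation factor R = 1 + ρ_b·K_d/n = 1 + 1.69 × 0.45/0.25 = 4.042.
Sorption retards both mechanisms: v_R = v/R = 0.09599 m/day, D_R = D/R = 0.07175 m²/day.
v_R·t = 0.09599 × 1860 = 178.5414 m; 2√(D_R t) = 23.10 m; argument = (219 − 178.5414)/23.10 = 1.751.
C = C₀ × ½·erfc(1.751) = 156 × 0.006638 = 1.04 mg/L.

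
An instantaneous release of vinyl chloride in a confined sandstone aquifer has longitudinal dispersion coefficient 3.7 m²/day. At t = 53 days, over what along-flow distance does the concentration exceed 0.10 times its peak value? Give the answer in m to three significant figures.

85.0 m

The plume is Gaussian with σ = √(2Dt) = √(2 × 3.7 × 53) = 19.80 m.
C/C_peak = exp(−Δx²/(2σ²)) = 0.10 ⇒ Δx = σ·√(−2 ln 0.10) = 19.80 × 2.146 = 42.49 m.
Width = 2Δx = 85.0 m.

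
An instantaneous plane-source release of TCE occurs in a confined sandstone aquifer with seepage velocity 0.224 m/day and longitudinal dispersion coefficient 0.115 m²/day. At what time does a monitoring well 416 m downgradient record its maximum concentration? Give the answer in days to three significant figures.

For the 1D instantaneous-source solution, setting ∂C/∂t = 0 at fixed x gives v²t² + 2Dt − x² = 0, so t = (√(D² + v²x²) − D)/v².
√(D² + v²x²) = √(0.115² + 0.224² × 416²) = 93.18; v² = 0.050176.
t = (93.18 − 0.115)/0.050176 = 1850 days (vs. the pure-advection estimate x/v = 1860 d).

1850 days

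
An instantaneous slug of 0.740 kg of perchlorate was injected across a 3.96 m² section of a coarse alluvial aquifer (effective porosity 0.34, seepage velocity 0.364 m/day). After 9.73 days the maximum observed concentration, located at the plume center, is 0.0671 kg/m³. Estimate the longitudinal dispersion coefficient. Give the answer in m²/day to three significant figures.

At the plume center C_max = M/(n_e·A·√(4πDt)), so D = M²/(4πt·(n_e·A·C_max)²).
n_e·A·C_max = 0.34 × 3.96 × 0.0671 = 0.09034 kg/m.
D = 0.740²/(4π × 9.73 × 0.09034²) = 0.549 m²/day.

0.549 m²/day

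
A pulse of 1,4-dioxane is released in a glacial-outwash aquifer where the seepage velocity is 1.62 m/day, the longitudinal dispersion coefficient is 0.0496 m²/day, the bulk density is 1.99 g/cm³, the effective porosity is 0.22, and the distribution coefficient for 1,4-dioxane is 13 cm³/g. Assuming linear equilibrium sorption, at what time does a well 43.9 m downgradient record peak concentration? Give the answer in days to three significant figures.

Retardation factor R = 1 + ρ_b·K_d/n = 1 + 1.99 × 13/0.22 = 118.6.
Sorption retards both mechanisms: v_R = v/R = 0.01366 m/day, D_R = D/R = 0.0004182 m²/day.
Peak time from v_R²t² + 2D_R t − x² = 0: t = (√(D_R² + v_R²x²) − D_R)/v_R².
√(D_R² + v_R²x²) = √(0.0004182² + 0.01366² × 43.9²) = 0.5997; v_R² = 0.0001866.
t = (0.5997 − 0.0004182)/0.0001866 = 3210 days.

3210 days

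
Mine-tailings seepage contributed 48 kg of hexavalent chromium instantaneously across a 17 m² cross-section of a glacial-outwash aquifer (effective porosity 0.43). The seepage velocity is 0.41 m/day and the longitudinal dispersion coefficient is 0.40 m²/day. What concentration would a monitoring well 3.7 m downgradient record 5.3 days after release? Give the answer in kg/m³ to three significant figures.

For an instantaneous plane source, C(x,t) = M/(n_e·A·√(4πDt)) · exp(−(x−vt)²/(4Dt)), with n_e·A the pore (flow) area.
Plume center vt = 0.41 × 5.3 = 2.173 m, so the well at 3.7 m is 1.527 m downgradient of the peak.
√(4πDt) = 5.161 m, giving peak height M/(n_e·A·√(4πDt)) = 48/(0.43 × 17 × 5.161) = 1.272 kg/m³.
(x−vt)²/(4Dt) = (1.527)²/(4 × 0.40 × 5.3) = 0.2750; exp(−0.2750) = 0.7596.
C = 1.272 × 0.7596 = 0.966 kg/m³.

0.966 kg/m³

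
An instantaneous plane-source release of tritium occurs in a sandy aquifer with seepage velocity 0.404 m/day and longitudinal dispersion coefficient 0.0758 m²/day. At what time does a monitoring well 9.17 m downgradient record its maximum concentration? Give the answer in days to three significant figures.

22.2 days

For the 1D instantaneous-source solution, setting ∂C/∂t = 0 at fixed x gives v²t² + 2Dt − x² = 0, so t = (√(D² + v²x²) − D)/v².
√(D² + v²x²) = √(0.0758² + 0.404² × 9.17²) = 3.705; v² = 0.163216.
t = (3.705 − 0.0758)/0.163216 = 22.2 days (vs. the pure-advection estimate x/v = 22.7 d).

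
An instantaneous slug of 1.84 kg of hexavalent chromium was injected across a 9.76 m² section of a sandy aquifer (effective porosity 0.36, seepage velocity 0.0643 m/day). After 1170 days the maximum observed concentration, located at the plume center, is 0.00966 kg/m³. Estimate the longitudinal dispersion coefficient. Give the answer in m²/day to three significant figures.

0.200 m²/day

At the plume center C_max = M/(n_e·A·√(4πDt)), so D = M²/(4πt·(n_e·A·C_max)²).
n_e·A·C_max = 0.36 × 9.76 × 0.00966 = 0.03394 kg/m.
D = 1.84²/(4π × 1170 × 0.03394²) = 0.200 m²/day.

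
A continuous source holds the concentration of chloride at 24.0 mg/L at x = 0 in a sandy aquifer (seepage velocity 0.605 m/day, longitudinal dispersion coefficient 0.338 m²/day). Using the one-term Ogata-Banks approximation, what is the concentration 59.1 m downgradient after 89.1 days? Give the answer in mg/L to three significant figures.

6.04 mg/L

For a continuous step input, C/C₀ ≈ ½·erfc((x−vt)/(2√(Dt))).
vt = 0.605 × 89.1 = 53.9055 m and 2√(Dt) = 2√(0.338 × 89.1) = 10.98 m.
Argument (x−vt)/(2√(Dt)) = (59.1 − 53.9055)/10.98 = 0.4731; ½·erfc(0.4731) = 0.2517.
C = 24.0 × 0.2517 = 6.04 mg/L.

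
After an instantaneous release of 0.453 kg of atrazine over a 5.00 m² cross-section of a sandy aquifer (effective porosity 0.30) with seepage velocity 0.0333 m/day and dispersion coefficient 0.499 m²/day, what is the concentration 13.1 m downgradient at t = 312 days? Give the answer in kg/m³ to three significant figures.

0.00675 kg/m³

For an instantaneous plane source, C(x,t) = M/(n_e·A·√(4πDt)) · exp(−(x−vt)²/(4Dt)), with n_e·A the pore (flow) area.
Plume center vt = 0.0333 × 312 = 10.3896 m, so the well at 13.1 m is 2.7104 m downgradient of the peak.
√(4πDt) = 44.23 m, giving peak height M/(n_e·A·√(4πDt)) = 0.453/(0.30 × 5.00 × 44.23) = 0.006828 kg/m³.
(x−vt)²/(4Dt) = (2.7104)²/(4 × 0.499 × 312) = 0.01180; exp(−0.01180) = 0.9883.
C = 0.006828 × 0.9883 = 0.00675 kg/m³.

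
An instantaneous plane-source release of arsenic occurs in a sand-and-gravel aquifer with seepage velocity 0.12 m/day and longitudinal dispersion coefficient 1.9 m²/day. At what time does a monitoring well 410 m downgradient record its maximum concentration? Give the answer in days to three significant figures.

For the 1D instantaneous-source solution, setting ∂C/∂t = 0 at fixed x gives v²t² + 2Dt − x² = 0, so t = (√(D² + v²x²) − D)/v².
√(D² + v²x²) = √(1.9² + 0.12² × 410²) = 49.24; v² = 0.0144.
t = (49.24 − 1.9)/0.0144 = 3290 days (vs. the pure-advection estimate x/v = 3420 d).

3290 days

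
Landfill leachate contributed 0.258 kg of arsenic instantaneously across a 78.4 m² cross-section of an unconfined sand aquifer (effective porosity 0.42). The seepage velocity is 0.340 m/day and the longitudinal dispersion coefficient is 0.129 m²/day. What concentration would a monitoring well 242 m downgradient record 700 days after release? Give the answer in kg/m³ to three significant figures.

For an instantaneous plane source, C(x,t) = M/(n_e·A·√(4πDt)) · exp(−(x−vt)²/(4Dt)), with n_e·A the pore (flow) area.
Plume center vt = 0.340 × 700 = 238 m, so the well at 242 m is 4 m downgradient of the peak.
√(4πDt) = 33.69 m, giving peak height M/(n_e·A·√(4πDt)) = 0.258/(0.42 × 78.4 × 33.69) = 0.0002326 kg/m³.
(x−vt)²/(4Dt) = (4)²/(4 × 0.129 × 700) = 0.04430; exp(−0.04430) = 0.9567.
C = 0.0002326 × 0.9567 = 0.000223 kg/m³.

0.000223 kg/m³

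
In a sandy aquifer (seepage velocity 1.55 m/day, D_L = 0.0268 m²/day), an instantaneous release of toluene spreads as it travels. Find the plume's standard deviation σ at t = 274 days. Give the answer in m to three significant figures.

Dispersive spreading gives a Gaussian with σ² = 2Dt; advection only shifts the center.
σ = √(2 × 0.0268 × 274) = 3.83 m.

3.83 m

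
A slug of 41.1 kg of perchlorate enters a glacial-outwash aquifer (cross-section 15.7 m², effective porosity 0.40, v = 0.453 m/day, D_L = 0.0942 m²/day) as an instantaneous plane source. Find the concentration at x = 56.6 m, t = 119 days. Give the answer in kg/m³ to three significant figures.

For an instantaneous plane source, C(x,t) = M/(n_e·A·√(4πDt)) · exp(−(x−vt)²/(4Dt)), with n_e·A the pore (flow) area.
Plume center vt = 0.453 × 119 = 53.907 m, so the well at 56.6 m is 2.693 m downgradient of the peak.
√(4πDt) = 11.87 m, giving peak height M/(n_e·A·√(4πDt)) = 41.1/(0.40 × 15.7 × 11.87) = 0.5514 kg/m³.
(x−vt)²/(4Dt) = (2.693)²/(4 × 0.0942 × 119) = 0.1617; exp(−0.1617) = 0.8507.
C = 0.5514 × 0.8507 = 0.469 kg/m³.

0.469 kg/m³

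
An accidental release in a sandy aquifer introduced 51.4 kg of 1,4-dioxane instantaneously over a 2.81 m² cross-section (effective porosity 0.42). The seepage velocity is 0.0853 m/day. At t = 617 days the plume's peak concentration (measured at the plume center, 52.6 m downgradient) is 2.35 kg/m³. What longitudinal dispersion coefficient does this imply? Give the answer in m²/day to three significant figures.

At the plume center C_max = M/(n_e·A·√(4πDt)), so D = M²/(4πt·(n_e·A·C_max)²).
n_e·A·C_max = 0.42 × 2.81 × 2.35 = 2.773 kg/m.
D = 51.4²/(4π × 617 × 2.773²) = 0.0443 m²/day.

0.0443 m²/day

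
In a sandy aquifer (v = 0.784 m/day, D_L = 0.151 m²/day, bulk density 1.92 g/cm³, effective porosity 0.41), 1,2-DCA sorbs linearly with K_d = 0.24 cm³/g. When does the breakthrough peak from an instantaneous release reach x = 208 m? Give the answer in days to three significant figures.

563 days

Retardation factor R = 1 + ρ_b·K_d/n = 1 + 1.92 × 0.24/0.41 = 2.124.
Sorption retards both mechanisms: v_R = v/R = 0.3691 m/day, D_R = D/R = 0.07109 m²/day.
Peak time from v_R²t² + 2D_R t − x² = 0: t = (√(D_R² + v_R²x²) − D_R)/v_R².
√(D_R² + v_R²x²) = √(0.07109² + 0.3691² × 208²) = 76.77; v_R² = 0.1362.
t = (76.77 − 0.07109)/0.1362 = 563 days.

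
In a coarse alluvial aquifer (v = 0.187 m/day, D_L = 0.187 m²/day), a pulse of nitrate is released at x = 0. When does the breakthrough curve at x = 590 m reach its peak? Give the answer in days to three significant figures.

For the 1D instantaneous-source solution, setting ∂C/∂t = 0 at fixed x gives v²t² + 2Dt − x² = 0, so t = (√(D² + v²x²) − D)/v².
√(D² + v²x²) = √(0.187² + 0.187² × 590²) = 110.3; v² = 0.034969.
t = (110.3 − 0.187)/0.034969 = 3150 days (vs. the pure-advection estimate x/v = 3160 d).

3150 days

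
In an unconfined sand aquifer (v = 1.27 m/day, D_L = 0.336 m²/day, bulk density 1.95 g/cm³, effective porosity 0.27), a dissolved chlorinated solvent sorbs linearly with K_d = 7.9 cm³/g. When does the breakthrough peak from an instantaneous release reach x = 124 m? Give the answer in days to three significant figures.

Retardation factor R = 1 + ρ_b·K_d/n = 1 + 1.95 × 7.9/0.27 = 58.06.
Sorption retards both mechanisms: v_R = v/R = 0.02187 m/day, D_R = D/R = 0.005787 m²/day.
Peak time from v_R²t² + 2D_R t − x² = 0: t = (√(D_R² + v_R²x²) − D_R)/v_R².
√(D_R² + v_R²x²) = √(0.005787² + 0.02187² × 124²) = 2.712; v_R² = 0.0004783.
t = (2.712 − 0.005787)/0.0004783 = 5660 days.

5660 days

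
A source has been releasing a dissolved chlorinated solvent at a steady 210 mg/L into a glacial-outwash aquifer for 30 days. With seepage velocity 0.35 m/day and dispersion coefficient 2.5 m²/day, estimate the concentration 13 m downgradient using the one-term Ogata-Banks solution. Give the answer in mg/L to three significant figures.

For a continuous step input, C/C₀ ≈ ½·erfc((x−vt)/(2√(Dt))).
vt = 0.35 × 30 = 10.5 m and 2√(Dt) = 2√(2.5 × 30) = 17.32 m.
Argument (x−vt)/(2√(Dt)) = (13 − 10.5)/17.32 = 0.1443; ½·erfc(0.1443) = 0.4191.
C = 210 × 0.4191 = 88.0 mg/L.

88.0 mg/L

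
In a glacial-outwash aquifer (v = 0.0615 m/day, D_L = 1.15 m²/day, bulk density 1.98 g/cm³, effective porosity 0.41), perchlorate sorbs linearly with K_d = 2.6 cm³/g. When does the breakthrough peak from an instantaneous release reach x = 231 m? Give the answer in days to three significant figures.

47000 days

Retardation factor R = 1 + ρ_b·K_d/n = 1 + 1.98 × 2.6/0.41 = 13.56.
Sorption retards both mechanisms: v_R = v/R = 0.004535 m/day, D_R = D/R = 0.08481 m²/day.
Peak time from v_R²t² + 2D_R t − x² = 0: t = (√(D_R² + v_R²x²) − D_R)/v_R².
√(D_R² + v_R²x²) = √(0.08481² + 0.004535² × 231²) = 1.051; v_R² = 2.057e-05.
t = (1.051 − 0.08481)/2.057e-05 = 47000 days.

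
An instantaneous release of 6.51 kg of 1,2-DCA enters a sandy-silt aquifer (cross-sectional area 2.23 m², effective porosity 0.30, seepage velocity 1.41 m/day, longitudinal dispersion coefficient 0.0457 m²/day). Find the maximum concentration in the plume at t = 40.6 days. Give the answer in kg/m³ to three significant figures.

The peak of an instantaneous 1D plume sits at x = vt; there the Gaussian factor is 1 and C_max = M/(n_e·A·√(4πDt)), where n_e·A is the pore area the mass is dissolved in.
√(4πDt) = √(4π × 0.0457 × 40.6) = 4.829 m, so C_max = 6.51/(0.30 × 2.23 × 4.829) = 2.02 kg/m³.

2.02 kg/m³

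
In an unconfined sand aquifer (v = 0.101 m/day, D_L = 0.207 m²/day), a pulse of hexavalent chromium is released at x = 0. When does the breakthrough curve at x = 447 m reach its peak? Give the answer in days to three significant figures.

For the 1D instantaneous-source solution, setting ∂C/∂t = 0 at fixed x gives v²t² + 2Dt − x² = 0, so t = (√(D² + v²x²) − D)/v².
√(D² + v²x²) = √(0.207² + 0.101² × 447²) = 45.15; v² = 0.010201.
t = (45.15 − 0.207)/0.010201 = 4410 days (vs. the pure-advection estimate x/v = 4430 d).

4410 days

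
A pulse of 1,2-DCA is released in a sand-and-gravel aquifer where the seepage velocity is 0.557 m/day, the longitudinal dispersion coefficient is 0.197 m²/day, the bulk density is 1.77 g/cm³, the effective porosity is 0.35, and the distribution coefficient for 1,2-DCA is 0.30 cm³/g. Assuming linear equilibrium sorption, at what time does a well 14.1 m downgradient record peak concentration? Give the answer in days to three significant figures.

Retardation factor R = 1 + ρ_b·K_d/n = 1 + 1.77 × 0.30/0.35 = 2.517.
Sorption retards both mechanisms: v_R = v/R = 0.2213 m/day, D_R = D/R = 0.07827 m²/day.
Peak time from v_R²t² + 2D_R t − x² = 0: t = (√(D_R² + v_R²x²) − D_R)/v_R².
√(D_R² + v_R²x²) = √(0.07827² + 0.2213² × 14.1²) = 3.121; v_R² = 0.04897.
t = (3.121 − 0.07827)/0.04897 = 62.1 days.

62.1 days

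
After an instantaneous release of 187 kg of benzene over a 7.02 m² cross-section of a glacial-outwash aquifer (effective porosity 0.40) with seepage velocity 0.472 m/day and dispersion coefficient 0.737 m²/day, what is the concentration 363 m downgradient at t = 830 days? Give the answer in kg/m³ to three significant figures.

0.542 kg/m³

For an instantaneous plane source, C(x,t) = M/(n_e·A·√(4πDt)) · exp(−(x−vt)²/(4Dt)), with n_e·A the pore (flow) area.
Plume center vt = 0.472 × 830 = 391.76 m, so the well at 363 m is 28.76 m upgradient of the peak.
√(4πDt) = 87.68 m, giving peak height M/(n_e·A·√(4πDt)) = 187/(0.40 × 7.02 × 87.68) = 0.7595 kg/m³.
(x−vt)²/(4Dt) = (-28.76)²/(4 × 0.737 × 830) = 0.3380; exp(−0.3380) = 0.7132.
C = 0.7595 × 0.7132 = 0.542 kg/m³.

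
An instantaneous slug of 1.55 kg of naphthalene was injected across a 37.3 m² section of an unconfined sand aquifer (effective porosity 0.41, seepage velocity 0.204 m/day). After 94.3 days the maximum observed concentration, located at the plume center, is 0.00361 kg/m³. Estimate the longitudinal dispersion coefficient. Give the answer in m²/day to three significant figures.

At the plume center C_max = M/(n_e·A·√(4πDt)), so D = M²/(4πt·(n_e·A·C_max)²).
n_e·A·C_max = 0.41 × 37.3 × 0.00361 = 0.05521 kg/m.
D = 1.55²/(4π × 94.3 × 0.05521²) = 0.665 m²/day.

0.665 m²/day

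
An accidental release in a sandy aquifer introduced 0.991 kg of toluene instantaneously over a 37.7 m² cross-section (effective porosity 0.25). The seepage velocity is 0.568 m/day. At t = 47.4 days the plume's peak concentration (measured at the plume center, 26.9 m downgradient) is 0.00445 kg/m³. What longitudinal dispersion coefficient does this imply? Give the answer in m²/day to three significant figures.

At the plume center C_max = M/(n_e·A·√(4πDt)), so D = M²/(4πt·(n_e·A·C_max)²).
n_e·A·C_max = 0.25 × 37.7 × 0.00445 = 0.04194 kg/m.
D = 0.991²/(4π × 47.4 × 0.04194²) = 0.937 m²/day.

0.937 m²/day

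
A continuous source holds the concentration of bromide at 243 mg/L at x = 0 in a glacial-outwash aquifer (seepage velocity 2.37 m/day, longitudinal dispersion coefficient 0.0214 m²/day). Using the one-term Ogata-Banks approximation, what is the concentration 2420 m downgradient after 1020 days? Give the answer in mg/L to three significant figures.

84.3 mg/L

For a continuous step input, C/C₀ ≈ ½·erfc((x−vt)/(2√(Dt))).
vt = 2.37 × 1020 = 2417.4 m and 2√(Dt) = 2√(0.0214 × 1020) = 9.344 m.
Argument (x−vt)/(2√(Dt)) = (2420 − 2417.4)/9.344 = 0.2783; ½·erfc(0.2783) = 0.3469.
C = 243 × 0.3469 = 84.3 mg/L.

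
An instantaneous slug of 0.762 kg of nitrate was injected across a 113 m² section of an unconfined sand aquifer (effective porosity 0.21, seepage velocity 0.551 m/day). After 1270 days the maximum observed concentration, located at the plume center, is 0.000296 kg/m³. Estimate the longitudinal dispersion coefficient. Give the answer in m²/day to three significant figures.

At the plume center C_max = M/(n_e·A·√(4πDt)), so D = M²/(4πt·(n_e·A·C_max)²).
n_e·A·C_max = 0.21 × 113 × 0.000296 = 0.007024 kg/m.
D = 0.762²/(4π × 1270 × 0.007024²) = 0.737 m²/day.

0.737 m²/day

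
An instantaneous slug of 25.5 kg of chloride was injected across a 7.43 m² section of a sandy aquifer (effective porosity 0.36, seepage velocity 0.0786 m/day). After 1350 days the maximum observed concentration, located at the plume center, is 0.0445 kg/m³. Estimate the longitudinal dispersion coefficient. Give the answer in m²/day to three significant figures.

At the plume center C_max = M/(n_e·A·√(4πDt)), so D = M²/(4πt·(n_e·A·C_max)²).
n_e·A·C_max = 0.36 × 7.43 × 0.0445 = 0.1190 kg/m.
D = 25.5²/(4π × 1350 × 0.1190²) = 2.71 m²/day.

2.71 m²/day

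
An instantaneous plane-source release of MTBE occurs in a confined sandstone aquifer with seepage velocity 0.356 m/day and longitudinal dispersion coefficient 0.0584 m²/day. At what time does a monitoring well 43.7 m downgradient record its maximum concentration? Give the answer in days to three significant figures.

122 days

For the 1D instantaneous-source solution, setting ∂C/∂t = 0 at fixed x gives v²t² + 2Dt − x² = 0, so t = (√(D² + v²x²) − D)/v².
√(D² + v²x²) = √(0.0584² + 0.356² × 43.7²) = 15.56; v² = 0.126736.
t = (15.56 − 0.0584)/0.126736 = 122 days (vs. the pure-advection estimate x/v = 123 d).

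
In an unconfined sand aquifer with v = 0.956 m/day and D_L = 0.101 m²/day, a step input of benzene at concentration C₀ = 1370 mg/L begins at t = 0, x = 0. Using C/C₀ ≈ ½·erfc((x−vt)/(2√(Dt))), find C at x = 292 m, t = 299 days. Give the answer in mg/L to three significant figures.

293 mg/L

For a continuous step input, C/C₀ ≈ ½·erfc((x−vt)/(2√(Dt))).
vt = 0.956 × 299 = 285.844 m and 2√(Dt) = 2√(0.101 × 299) = 10.99 m.
Argument (x−vt)/(2√(Dt)) = (292 − 285.844)/10.99 = 0.5601; ½·erfc(0.5601) = 0.2142.
C = 1370 × 0.2142 = 293 mg/L.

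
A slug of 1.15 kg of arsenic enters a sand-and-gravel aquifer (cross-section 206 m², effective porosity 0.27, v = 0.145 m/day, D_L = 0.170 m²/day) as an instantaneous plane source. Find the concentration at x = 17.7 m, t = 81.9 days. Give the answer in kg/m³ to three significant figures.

0.000850 kg/m³

For an instantaneous plane source, C(x,t) = M/(n_e·A·√(4πDt)) · exp(−(x−vt)²/(4Dt)), with n_e·A the pore (flow) area.
Plume center vt = 0.145 × 81.9 = 11.8755 m, so the well at 17.7 m is 5.8245 m downgradient of the peak.
√(4πDt) = 13.23 m, giving peak height M/(n_e·A·√(4πDt)) = 1.15/(0.27 × 206 × 13.23) = 0.001563 kg/m³.
(x−vt)²/(4Dt) = (5.8245)²/(4 × 0.170 × 81.9) = 0.6092; exp(−0.6092) = 0.5438.
C = 0.001563 × 0.5438 = 0.000850 kg/m³.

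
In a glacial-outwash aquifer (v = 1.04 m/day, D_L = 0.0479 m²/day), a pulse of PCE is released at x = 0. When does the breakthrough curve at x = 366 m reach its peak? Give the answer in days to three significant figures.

352 days

For the 1D instantaneous-source solution, setting ∂C/∂t = 0 at fixed x gives v²t² + 2Dt − x² = 0, so t = (√(D² + v²x²) − D)/v².
√(D² + v²x²) = √(0.0479² + 1.04² × 366²) = 380.6; v² = 1.0816.
t = (380.6 − 0.0479)/1.0816 = 352 days (vs. the pure-advection estimate x/v = 352 d).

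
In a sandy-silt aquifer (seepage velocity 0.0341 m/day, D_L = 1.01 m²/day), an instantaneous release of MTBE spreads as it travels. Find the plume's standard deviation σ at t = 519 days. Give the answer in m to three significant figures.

Dispersive spreading gives a Gaussian with σ² = 2Dt; advection only shifts the center.
σ = √(2 × 1.01 × 519) = 32.4 m.

32.4 m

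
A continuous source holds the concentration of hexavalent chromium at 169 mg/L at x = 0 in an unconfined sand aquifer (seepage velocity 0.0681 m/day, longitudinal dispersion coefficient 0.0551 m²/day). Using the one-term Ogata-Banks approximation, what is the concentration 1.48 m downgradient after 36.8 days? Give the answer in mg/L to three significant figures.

117 mg/L

For a continuous step input, C/C₀ ≈ ½·erfc((x−vt)/(2√(Dt))).
vt = 0.0681 × 36.8 = 2.50608 m and 2√(Dt) = 2√(0.0551 × 36.8) = 2.848 m.
Argument (x−vt)/(2√(Dt)) = (1.48 − 2.50608)/2.848 = -0.3603; ½·erfc(-0.3603) = 0.6948.
C = 169 × 0.6948 = 117 mg/L.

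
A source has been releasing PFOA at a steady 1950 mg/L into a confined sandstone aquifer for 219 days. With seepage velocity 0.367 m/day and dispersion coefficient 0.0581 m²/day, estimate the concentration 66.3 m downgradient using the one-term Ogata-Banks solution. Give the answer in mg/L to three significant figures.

For a continuous step input, C/C₀ ≈ ½·erfc((x−vt)/(2√(Dt))).
vt = 0.367 × 219 = 80.373 m and 2√(Dt) = 2√(0.0581 × 219) = 7.134 m.
Argument (x−vt)/(2√(Dt)) = (66.3 − 80.373)/7.134 = -1.973; ½·erfc(-1.973) = 0.9974.
C = 1950 × 0.9974 = 1940 mg/L.

1940 mg/L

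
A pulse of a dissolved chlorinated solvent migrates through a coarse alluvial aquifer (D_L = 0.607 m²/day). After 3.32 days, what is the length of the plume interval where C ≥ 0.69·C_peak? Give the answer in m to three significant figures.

The plume is Gaussian with σ = √(2Dt) = √(2 × 0.607 × 3.32) = 2.008 m.
C/C_peak = exp(−Δx²/(2σ²)) = 0.69 ⇒ Δx = σ·√(−2 ln 0.69) = 2.008 × 0.8615 = 1.730 m.
Width = 2Δx = 3.46 m.

3.46 m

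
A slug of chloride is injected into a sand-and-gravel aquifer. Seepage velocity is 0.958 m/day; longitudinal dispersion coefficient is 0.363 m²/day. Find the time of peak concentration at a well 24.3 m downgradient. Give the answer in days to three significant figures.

25.0 days

For the 1D instantaneous-source solution, setting ∂C/∂t = 0 at fixed x gives v²t² + 2Dt − x² = 0, so t = (√(D² + v²x²) − D)/v².
√(D² + v²x²) = √(0.363² + 0.958² × 24.3²) = 23.28; v² = 0.917764.
t = (23.28 − 0.363)/0.917764 = 25.0 days (vs. the pure-advection estimate x/v = 25.4 d).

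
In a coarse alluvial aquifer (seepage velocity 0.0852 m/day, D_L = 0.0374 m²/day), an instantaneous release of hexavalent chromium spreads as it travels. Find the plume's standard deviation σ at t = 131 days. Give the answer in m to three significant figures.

3.13 m

Dispersive spreading gives a Gaussian with σ² = 2Dt; advection only shifts the center.
σ = √(2 × 0.0374 × 131) = 3.13 m.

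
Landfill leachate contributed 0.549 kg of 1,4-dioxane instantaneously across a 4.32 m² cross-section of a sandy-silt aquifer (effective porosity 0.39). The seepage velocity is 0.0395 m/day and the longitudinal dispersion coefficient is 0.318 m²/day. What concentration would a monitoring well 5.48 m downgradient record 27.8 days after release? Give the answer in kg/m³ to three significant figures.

For an instantaneous plane source, C(x,t) = M/(n_e·A·√(4πDt)) · exp(−(x−vt)²/(4Dt)), with n_e·A the pore (flow) area.
Plume center vt = 0.0395 × 27.8 = 1.0981 m, so the well at 5.48 m is 4.3819 m downgradient of the peak.
√(4πDt) = 10.54 m, giving peak height M/(n_e·A·√(4πDt)) = 0.549/(0.39 × 4.32 × 10.54) = 0.03092 kg/m³.
(x−vt)²/(4Dt) = (4.3819)²/(4 × 0.318 × 27.8) = 0.5430; exp(−0.5430) = 0.5810.
C = 0.03092 × 0.5810 = 0.0180 kg/m³.

0.0180 kg/m³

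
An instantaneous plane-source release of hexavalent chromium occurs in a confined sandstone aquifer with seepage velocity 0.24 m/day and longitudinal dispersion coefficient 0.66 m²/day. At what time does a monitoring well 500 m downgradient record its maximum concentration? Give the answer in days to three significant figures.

2070 days

For the 1D instantaneous-source solution, setting ∂C/∂t = 0 at fixed x gives v²t² + 2Dt − x² = 0, so t = (√(D² + v²x²) − D)/v².
√(D² + v²x²) = √(0.66² + 0.24² × 500²) = 120.0; v² = 0.0576.
t = (120.0 − 0.66)/0.0576 = 2070 days (vs. the pure-advection estimate x/v = 2080 d).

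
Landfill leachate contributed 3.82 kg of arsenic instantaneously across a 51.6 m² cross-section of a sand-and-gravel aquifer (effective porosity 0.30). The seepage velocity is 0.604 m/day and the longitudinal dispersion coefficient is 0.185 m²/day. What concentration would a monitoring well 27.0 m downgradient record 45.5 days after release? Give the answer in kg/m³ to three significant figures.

0.0238 kg/m³

For an instantaneous plane source, C(x,t) = M/(n_e·A·√(4πDt)) · exp(−(x−vt)²/(4Dt)), with n_e·A the pore (flow) area.
Plume center vt = 0.604 × 45.5 = 27.482 m, so the well at 27.0 m is 0.482 m upgradient of the peak.
√(4πDt) = 10.28 m, giving peak height M/(n_e·A·√(4πDt)) = 3.82/(0.30 × 51.6 × 10.28) = 0.02400 kg/m³.
(x−vt)²/(4Dt) = (-0.482)²/(4 × 0.185 × 45.5) = 0.006900; exp(−0.006900) = 0.9931.
C = 0.02400 × 0.9931 = 0.0238 kg/m³.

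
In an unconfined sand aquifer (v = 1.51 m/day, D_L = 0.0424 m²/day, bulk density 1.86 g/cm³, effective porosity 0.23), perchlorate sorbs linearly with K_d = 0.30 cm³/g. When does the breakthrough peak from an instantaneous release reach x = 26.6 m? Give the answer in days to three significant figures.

60.3 days

Retardation factor R = 1 + ρ_b·K_d/n = 1 + 1.86 × 0.30/0.23 = 3.426.
Sorption retards both mechanisms: v_R = v/R = 0.4407 m/day, D_R = D/R = 0.01238 m²/day.
Peak time from v_R²t² + 2D_R t − x² = 0: t = (√(D_R² + v_R²x²) − D_R)/v_R².
√(D_R² + v_R²x²) = √(0.01238² + 0.4407² × 26.6²) = 11.72; v_R² = 0.1942.
t = (11.72 − 0.01238)/0.1942 = 60.3 days.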